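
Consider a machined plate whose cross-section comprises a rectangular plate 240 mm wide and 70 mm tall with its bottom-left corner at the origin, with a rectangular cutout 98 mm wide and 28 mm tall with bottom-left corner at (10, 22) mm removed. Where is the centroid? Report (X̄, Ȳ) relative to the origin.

plate: A = 240 × 70 = 16800.00, centroid at (120.00, 35.00).
hole: A = −(98 × 28) = -2744.00, centroid at (59.00, 36.00).
ΣA = 14056.00 mm²
ΣAX̄ = (16800.00)(120.00) + (-2744.00)(59.00) = 1854104.00 mm³
ΣAȲ = (16800.00)(35.00) + (-2744.00)(36.00) = 489216.00 mm³
X̄ = 1854104.00 / 14056.00 = 131.91 mm
Ȳ = 489216.00 / 14056.00 = 34.80 mm

X̄ = 131.91 mm, Ȳ = 34.80 mm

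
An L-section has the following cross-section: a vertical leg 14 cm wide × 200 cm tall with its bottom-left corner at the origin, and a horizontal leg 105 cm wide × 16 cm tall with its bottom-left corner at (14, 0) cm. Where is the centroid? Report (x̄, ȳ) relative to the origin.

vertical leg: A = 14 × 200 = 2800.00, centroid at (7.00, 100.00).
horizontal leg: A = 105 × 16 = 1680.00, centroid at (66.50, 8.00).
ΣA = 4480.00 cm², ΣAx̄ = 131320.00 cm³, ΣAȳ = 293440.00 cm³.
x̄ = 131320.00/4480.00 = 29.31 cm; ȳ = 293440.00/4480.00 = 65.50 cm.

x̄ = 29.31 cm, ȳ = 65.50 cm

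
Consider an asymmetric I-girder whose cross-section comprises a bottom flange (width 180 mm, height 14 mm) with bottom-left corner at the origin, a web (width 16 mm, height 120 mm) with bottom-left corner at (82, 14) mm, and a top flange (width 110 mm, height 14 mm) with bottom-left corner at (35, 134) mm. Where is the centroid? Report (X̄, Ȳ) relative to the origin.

Part | A | x̄ᵢ | ȳᵢ | A·x̄ᵢ | A·ȳᵢ
bottom flange | 2520.00 | 90.00 | 7.00 | 226800.00 | 17640.00
web | 1920.00 | 90.00 | 74.00 | 172800.00 | 142080.00
top flange | 1540.00 | 90.00 | 141.00 | 138600.00 | 217140.00
Σ | 5980.00 |  |  | 538200.00 | 376860.00
X̄ = 538200.00 / 5980.00 = 90.00 mm
Ȳ = 376860.00 / 5980.00 = 63.02 mm

X̄ = 90.00 mm, Ȳ = 63.02 mm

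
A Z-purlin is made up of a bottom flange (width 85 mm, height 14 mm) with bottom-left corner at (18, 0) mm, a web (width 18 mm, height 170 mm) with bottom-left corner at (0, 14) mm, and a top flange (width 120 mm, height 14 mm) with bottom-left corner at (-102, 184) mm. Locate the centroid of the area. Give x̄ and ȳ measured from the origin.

bottom flange: A = 85 × 14 = 1190.00, centroid at (60.50, 7.00).
web: A = 18 × 170 = 3060.00, centroid at (9.00, 99.00).
top flange: A = 120 × 14 = 1680.00, centroid at (-42.00, 191.00).
ΣA = 5930.00 mm², ΣAx̄ = 28975.00 mm³, ΣAȳ = 632150.00 mm³.
x̄ = 28975.00/5930.00 = 4.89 mm; ȳ = 632150.00/5930.00 = 106.60 mm.

x̄ = 4.89 mm, ȳ = 106.60 mm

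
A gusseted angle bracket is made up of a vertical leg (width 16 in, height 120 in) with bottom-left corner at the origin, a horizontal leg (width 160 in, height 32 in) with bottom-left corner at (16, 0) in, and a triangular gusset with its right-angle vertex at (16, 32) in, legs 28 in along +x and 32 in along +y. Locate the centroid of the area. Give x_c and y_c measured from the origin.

x_c = 69.21 in, y_c = 28.88 in

Part | A | x̄ᵢ | ȳᵢ | A·x̄ᵢ | A·ȳᵢ
vertical leg | 1920.00 | 8.00 | 60.00 | 15360.00 | 115200.00
horizontal leg | 5120.00 | 96.00 | 16.00 | 491520.00 | 81920.00
gusset | 448.00 | 25.33 | 42.67 | 11349.33 | 19114.67
Σ | 7488.00 |  |  | 518229.33 | 216234.67
x_c = 518229.33 / 7488.00 = 69.21 in
y_c = 216234.67 / 7488.00 = 28.88 in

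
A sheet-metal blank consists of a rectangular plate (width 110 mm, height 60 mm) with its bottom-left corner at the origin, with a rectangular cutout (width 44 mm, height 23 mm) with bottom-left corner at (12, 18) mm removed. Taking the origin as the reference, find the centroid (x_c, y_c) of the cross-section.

plate: A = 110 × 60 = 6600.00, centroid at (55.00, 30.00).
hole: A = −(44 × 23) = -1012.00, centroid at (34.00, 29.50).
ΣA = 5588.00 mm², ΣAx_c = 328592.00 mm³, ΣAy_c = 168146.00 mm³.
x_c = 328592.00/5588.00 = 58.80 mm; y_c = 168146.00/5588.00 = 30.09 mm.

x_c = 58.80 mm, y_c = 30.09 mm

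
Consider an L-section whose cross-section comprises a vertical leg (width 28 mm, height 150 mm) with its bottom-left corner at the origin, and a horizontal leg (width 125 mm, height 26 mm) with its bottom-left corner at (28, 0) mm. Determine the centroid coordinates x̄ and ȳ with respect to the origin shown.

x̄ = 47.37 mm, ȳ = 47.95 mm

vertical leg: A = 28 × 150 = 4200.00, centroid at (14.00, 75.00).
horizontal leg: A = 125 × 26 = 3250.00, centroid at (90.50, 13.00).
ΣA = 7450.00 mm², ΣAx̄ = 352925.00 mm³, ΣAȳ = 357250.00 mm³.
x̄ = 352925.00/7450.00 = 47.37 mm; ȳ = 357250.00/7450.00 = 47.95 mm.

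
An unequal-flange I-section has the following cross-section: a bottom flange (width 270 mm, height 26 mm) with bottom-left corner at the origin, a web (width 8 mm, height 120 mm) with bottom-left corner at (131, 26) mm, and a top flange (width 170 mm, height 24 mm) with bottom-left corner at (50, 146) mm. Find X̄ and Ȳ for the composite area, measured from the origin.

Part | A | x̄ᵢ | ȳᵢ | A·x̄ᵢ | A·ȳᵢ
bottom flange | 7020.00 | 135.00 | 13.00 | 947700.00 | 91260.00
web | 960.00 | 135.00 | 86.00 | 129600.00 | 82560.00
top flange | 4080.00 | 135.00 | 158.00 | 550800.00 | 644640.00
Σ | 12060.00 |  |  | 1628100.00 | 818460.00
X̄ = 1628100.00 / 12060.00 = 135.00 mm
Ȳ = 818460.00 / 12060.00 = 67.87 mm

X̄ = 135.00 mm, Ȳ = 67.87 mm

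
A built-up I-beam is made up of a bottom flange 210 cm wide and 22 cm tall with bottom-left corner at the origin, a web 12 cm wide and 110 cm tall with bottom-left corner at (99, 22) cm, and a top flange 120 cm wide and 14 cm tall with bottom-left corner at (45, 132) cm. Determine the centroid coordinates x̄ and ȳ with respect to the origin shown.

x̄ = 105.00 cm, ȳ = 50.65 cm

bottom flange: A = 210 × 22 = 4620.00, centroid at (105.00, 11.00).
web: A = 12 × 110 = 1320.00, centroid at (105.00, 77.00).
top flange: A = 120 × 14 = 1680.00, centroid at (105.00, 139.00).
ΣA = 7620.00 cm²
ΣAx̄ = (4620.00)(105.00) + (1320.00)(105.00) + (1680.00)(105.00) = 800100.00 cm³
ΣAȳ = (4620.00)(11.00) + (1320.00)(77.00) + (1680.00)(139.00) = 385980.00 cm³
x̄ = 800100.00 / 7620.00 = 105.00 cm
ȳ = 385980.00 / 7620.00 = 50.65 cm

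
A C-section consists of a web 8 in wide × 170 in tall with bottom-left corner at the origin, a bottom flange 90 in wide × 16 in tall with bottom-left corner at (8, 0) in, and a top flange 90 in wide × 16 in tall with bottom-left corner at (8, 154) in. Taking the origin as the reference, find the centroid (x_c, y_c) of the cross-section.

x_c = 37.28 in, y_c = 85.00 in

web: A = 8 × 170 = 1360.00, centroid at (4.00, 85.00).
bottom flange: A = 90 × 16 = 1440.00, centroid at (53.00, 8.00).
top flange: A = 90 × 16 = 1440.00, centroid at (53.00, 162.00).
ΣA = 4240.00 in²
ΣAx_c = (1360.00)(4.00) + (1440.00)(53.00) + (1440.00)(53.00) = 158080.00 in³
ΣAy_c = (1360.00)(85.00) + (1440.00)(8.00) + (1440.00)(162.00) = 360400.00 in³
x_c = 158080.00 / 4240.00 = 37.28 in
y_c = 360400.00 / 4240.00 = 85.00 in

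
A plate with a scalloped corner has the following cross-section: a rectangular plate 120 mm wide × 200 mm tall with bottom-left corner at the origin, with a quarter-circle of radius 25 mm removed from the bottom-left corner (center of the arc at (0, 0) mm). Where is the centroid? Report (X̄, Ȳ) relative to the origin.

X̄ = 61.03 mm, Ȳ = 101.87 mm

plate: A = 120 × 200 = 24000.00, centroid at (60.00, 100.00).
removed quarter-circle: A = −¼π·25² = -490.87, centroid at (10.61, 10.61).
ΣA = 23509.13 mm², ΣAX̄ = 1434791.67 mm³, ΣAȲ = 2394791.67 mm³.
X̄ = 1434791.67/23509.13 = 61.03 mm; Ȳ = 2394791.67/23509.13 = 101.87 mm.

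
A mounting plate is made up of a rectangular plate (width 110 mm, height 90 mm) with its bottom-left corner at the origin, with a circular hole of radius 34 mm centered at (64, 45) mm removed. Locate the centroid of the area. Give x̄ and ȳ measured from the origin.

plate: A = 110 × 90 = 9900.00, centroid at (55.00, 45.00).
hole: A = −π·34² = -3631.68, centroid at (64.00, 45.00).
ΣA = 6268.32 mm²
ΣAx̄ = (9900.00)(55.00) + (-3631.68)(64.00) = 312072.41 mm³
ΣAȳ = (9900.00)(45.00) + (-3631.68)(45.00) = 282074.35 mm³
x̄ = 312072.41 / 6268.32 = 49.79 mm
ȳ = 282074.35 / 6268.32 = 45.00 mm

x̄ = 49.79 mm, ȳ = 45.00 mm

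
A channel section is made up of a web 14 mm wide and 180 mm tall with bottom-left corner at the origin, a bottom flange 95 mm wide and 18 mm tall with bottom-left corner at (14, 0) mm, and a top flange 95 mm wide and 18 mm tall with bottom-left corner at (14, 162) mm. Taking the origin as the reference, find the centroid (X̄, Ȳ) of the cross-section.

web: A = 14 × 180 = 2520.00, centroid at (7.00, 90.00).
bottom flange: A = 95 × 18 = 1710.00, centroid at (61.50, 9.00).
top flange: A = 95 × 18 = 1710.00, centroid at (61.50, 171.00).
ΣA = 5940.00 mm², ΣAX̄ = 227970.00 mm³, ΣAȲ = 534600.00 mm³.
X̄ = 227970.00/5940.00 = 38.38 mm; Ȳ = 534600.00/5940.00 = 90.00 mm.

X̄ = 38.38 mm, Ȳ = 90.00 mm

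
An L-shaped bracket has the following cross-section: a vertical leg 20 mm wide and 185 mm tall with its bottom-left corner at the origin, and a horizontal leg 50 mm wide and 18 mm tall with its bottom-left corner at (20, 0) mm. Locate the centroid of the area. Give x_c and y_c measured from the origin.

Part | A | x̄ᵢ | ȳᵢ | A·x̄ᵢ | A·ȳᵢ
vertical leg | 3700.00 | 10.00 | 92.50 | 37000.00 | 342250.00
horizontal leg | 900.00 | 45.00 | 9.00 | 40500.00 | 8100.00
Σ | 4600.00 |  |  | 77500.00 | 350350.00
x_c = 77500.00 / 4600.00 = 16.85 mm
y_c = 350350.00 / 4600.00 = 76.16 mm

x_c = 16.85 mm, y_c = 76.16 mm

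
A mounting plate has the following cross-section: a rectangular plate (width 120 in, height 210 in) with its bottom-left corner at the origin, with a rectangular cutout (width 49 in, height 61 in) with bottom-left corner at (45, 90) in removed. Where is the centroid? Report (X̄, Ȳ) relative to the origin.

Part | A | x̄ᵢ | ȳᵢ | A·x̄ᵢ | A·ȳᵢ
plate | 25200.00 | 60.00 | 105.00 | 1512000.00 | 2646000.00
hole | -2989.00 | 69.50 | 120.50 | -207735.50 | -360174.50
Σ | 22211.00 |  |  | 1304264.50 | 2285825.50
X̄ = 1304264.50 / 22211.00 = 58.72 in
Ȳ = 2285825.50 / 22211.00 = 102.91 in

X̄ = 58.72 in, Ȳ = 102.91 in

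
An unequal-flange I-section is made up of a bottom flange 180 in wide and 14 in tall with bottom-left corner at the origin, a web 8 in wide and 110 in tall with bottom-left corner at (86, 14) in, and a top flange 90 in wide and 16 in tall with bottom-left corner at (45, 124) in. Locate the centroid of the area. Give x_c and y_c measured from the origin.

bottom flange: A = 180 × 14 = 2520.00, centroid at (90.00, 7.00).
web: A = 8 × 110 = 880.00, centroid at (90.00, 69.00).
top flange: A = 90 × 16 = 1440.00, centroid at (90.00, 132.00).
ΣA = 4840.00 in²
ΣAx_c = (2520.00)(90.00) + (880.00)(90.00) + (1440.00)(90.00) = 435600.00 in³
ΣAy_c = (2520.00)(7.00) + (880.00)(69.00) + (1440.00)(132.00) = 268440.00 in³
x_c = 435600.00 / 4840.00 = 90.00 in
y_c = 268440.00 / 4840.00 = 55.46 in

x_c = 90.00 in, y_c = 55.46 in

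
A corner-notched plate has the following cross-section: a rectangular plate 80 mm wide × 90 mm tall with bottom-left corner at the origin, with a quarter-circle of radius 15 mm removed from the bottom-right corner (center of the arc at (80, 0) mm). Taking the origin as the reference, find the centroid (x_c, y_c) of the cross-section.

x_c = 39.15 mm, y_c = 45.97 mm

plate: A = 80 × 90 = 7200.00, centroid at (40.00, 45.00).
removed quarter-circle: A = −¼π·15² = -176.71, centroid at (73.63, 6.37).
ΣA = 7023.29 mm²
ΣAx_c = (7200.00)(40.00) + (-176.71)(73.63) = 274987.83 mm³
ΣAy_c = (7200.00)(45.00) + (-176.71)(6.37) = 322875.00 mm³
x_c = 274987.83 / 7023.29 = 39.15 mm
y_c = 322875.00 / 7023.29 = 45.97 mm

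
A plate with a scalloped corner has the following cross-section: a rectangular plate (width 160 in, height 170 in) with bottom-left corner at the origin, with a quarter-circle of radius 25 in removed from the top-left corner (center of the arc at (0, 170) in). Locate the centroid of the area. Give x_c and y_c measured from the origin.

x_c = 81.28 in, y_c = 83.63 in

plate: A = 160 × 170 = 27200.00, centroid at (80.00, 85.00).
removed quarter-circle: A = −¼π·25² = -490.87, centroid at (10.61, 159.39).
ΣA = 26709.13 in², ΣAx_c = 2170791.67 in³, ΣAy_c = 2233759.78 in³.
x_c = 2170791.67/26709.13 = 81.28 in; y_c = 2233759.78/26709.13 = 83.63 in.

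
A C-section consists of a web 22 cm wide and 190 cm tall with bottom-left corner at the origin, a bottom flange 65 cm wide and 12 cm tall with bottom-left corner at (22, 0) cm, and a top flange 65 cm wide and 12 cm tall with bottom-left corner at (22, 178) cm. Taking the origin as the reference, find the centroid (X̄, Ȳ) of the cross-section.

Part | A | x̄ᵢ | ȳᵢ | A·x̄ᵢ | A·ȳᵢ
web | 4180.00 | 11.00 | 95.00 | 45980.00 | 397100.00
bottom flange | 780.00 | 54.50 | 6.00 | 42510.00 | 4680.00
top flange | 780.00 | 54.50 | 184.00 | 42510.00 | 143520.00
Σ | 5740.00 |  |  | 131000.00 | 545300.00
X̄ = 131000.00 / 5740.00 = 22.82 cm
Ȳ = 545300.00 / 5740.00 = 95.00 cm

X̄ = 22.82 cm, Ȳ = 95.00 cm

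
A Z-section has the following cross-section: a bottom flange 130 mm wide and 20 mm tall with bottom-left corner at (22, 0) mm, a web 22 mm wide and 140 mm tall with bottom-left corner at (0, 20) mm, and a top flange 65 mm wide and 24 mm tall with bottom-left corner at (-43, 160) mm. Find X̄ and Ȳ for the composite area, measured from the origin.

bottom flange: A = 130 × 20 = 2600.00, centroid at (87.00, 10.00).
web: A = 22 × 140 = 3080.00, centroid at (11.00, 90.00).
top flange: A = 65 × 24 = 1560.00, centroid at (-10.50, 172.00).
ΣA = 7240.00 mm²
ΣAX̄ = (2600.00)(87.00) + (3080.00)(11.00) + (1560.00)(-10.50) = 243700.00 mm³
ΣAȲ = (2600.00)(10.00) + (3080.00)(90.00) + (1560.00)(172.00) = 571520.00 mm³
X̄ = 243700.00 / 7240.00 = 33.66 mm
Ȳ = 571520.00 / 7240.00 = 78.94 mm

X̄ = 33.66 mm, Ȳ = 78.94 mm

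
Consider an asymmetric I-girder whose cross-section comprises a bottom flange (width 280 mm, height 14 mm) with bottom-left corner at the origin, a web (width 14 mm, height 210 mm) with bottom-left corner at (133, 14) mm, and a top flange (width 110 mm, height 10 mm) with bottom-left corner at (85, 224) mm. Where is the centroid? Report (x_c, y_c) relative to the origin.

x_c = 140.00 mm, y_c = 79.05 mm

Part | A | x̄ᵢ | ȳᵢ | A·x̄ᵢ | A·ȳᵢ
bottom flange | 3920.00 | 140.00 | 7.00 | 548800.00 | 27440.00
web | 2940.00 | 140.00 | 119.00 | 411600.00 | 349860.00
top flange | 1100.00 | 140.00 | 229.00 | 154000.00 | 251900.00
Σ | 7960.00 |  |  | 1114400.00 | 629200.00
x_c = 1114400.00 / 7960.00 = 140.00 mm
y_c = 629200.00 / 7960.00 = 79.05 mm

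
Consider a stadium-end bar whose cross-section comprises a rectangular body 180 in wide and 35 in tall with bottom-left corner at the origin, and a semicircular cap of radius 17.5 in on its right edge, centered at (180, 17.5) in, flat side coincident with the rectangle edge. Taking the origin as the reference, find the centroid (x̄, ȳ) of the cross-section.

Part | A | x̄ᵢ | ȳᵢ | A·x̄ᵢ | A·ȳᵢ
rectangular body | 6300.00 | 90.00 | 17.50 | 567000.00 | 110250.00
semicircular end | 481.06 | 187.43 | 17.50 | 90163.06 | 8418.49
Σ | 6781.06 |  |  | 657163.06 | 118668.49
x̄ = 657163.06 / 6781.06 = 96.91 in
ȳ = 118668.49 / 6781.06 = 17.50 in

x̄ = 96.91 in, ȳ = 17.50 in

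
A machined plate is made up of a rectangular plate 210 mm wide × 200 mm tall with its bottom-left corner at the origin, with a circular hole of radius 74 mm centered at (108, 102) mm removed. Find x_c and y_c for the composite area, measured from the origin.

x_c = 102.92 mm, y_c = 98.61 mm

plate: A = 210 × 200 = 42000.00, centroid at (105.00, 100.00).
hole: A = −π·74² = -17203.36, centroid at (108.00, 102.00).
ΣA = 24796.64 mm²
ΣAx_c = (42000.00)(105.00) + (-17203.36)(108.00) = 2552036.97 mm³
ΣAy_c = (42000.00)(100.00) + (-17203.36)(102.00) = 2445257.14 mm³
x_c = 2552036.97 / 24796.64 = 102.92 mm
y_c = 2445257.14 / 24796.64 = 98.61 mm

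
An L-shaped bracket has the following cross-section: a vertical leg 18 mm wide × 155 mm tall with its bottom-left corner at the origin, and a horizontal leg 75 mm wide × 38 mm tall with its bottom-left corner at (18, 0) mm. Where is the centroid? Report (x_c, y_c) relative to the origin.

x_c = 32.50 mm, y_c = 47.94 mm

vertical leg: A = 18 × 155 = 2790.00, centroid at (9.00, 77.50).
horizontal leg: A = 75 × 38 = 2850.00, centroid at (55.50, 19.00).
ΣA = 5640.00 mm²
ΣAx_c = (2790.00)(9.00) + (2850.00)(55.50) = 183285.00 mm³
ΣAy_c = (2790.00)(77.50) + (2850.00)(19.00) = 270375.00 mm³
x_c = 183285.00 / 5640.00 = 32.50 mm
y_c = 270375.00 / 5640.00 = 47.94 mm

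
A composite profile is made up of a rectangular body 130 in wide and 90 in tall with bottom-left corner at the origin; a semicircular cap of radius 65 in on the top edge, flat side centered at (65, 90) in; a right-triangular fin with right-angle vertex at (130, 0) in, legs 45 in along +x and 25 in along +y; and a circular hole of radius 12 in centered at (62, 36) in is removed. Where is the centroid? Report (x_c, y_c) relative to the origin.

rectangular body: A = 130 × 90 = 11700.00, centroid at (65.00, 45.00).
semicircular top: A = ½π·65² = 6636.61, centroid at (65.00, 117.59).
triangular fin: A = ½·45·25 = 562.50, centroid at (145.00, 8.33).
hole: A = −π·12² = -452.39, centroid at (62.00, 36.00).
ΣA = 18446.73 in², ΣAx_c = 1245394.30 in³, ΣAy_c = 1295280.12 in³.
x_c = 1245394.30/18446.73 = 67.51 in; y_c = 1295280.12/18446.73 = 70.22 in.

x_c = 67.51 in, y_c = 70.22 in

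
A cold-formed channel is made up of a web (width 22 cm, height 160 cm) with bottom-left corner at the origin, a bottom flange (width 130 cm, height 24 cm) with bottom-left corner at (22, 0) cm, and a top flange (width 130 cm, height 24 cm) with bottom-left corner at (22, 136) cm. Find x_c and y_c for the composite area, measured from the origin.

web: A = 22 × 160 = 3520.00, centroid at (11.00, 80.00).
bottom flange: A = 130 × 24 = 3120.00, centroid at (87.00, 12.00).
top flange: A = 130 × 24 = 3120.00, centroid at (87.00, 148.00).
ΣA = 9760.00 cm²
ΣAx_c = (3520.00)(11.00) + (3120.00)(87.00) + (3120.00)(87.00) = 581600.00 cm³
ΣAy_c = (3520.00)(80.00) + (3120.00)(12.00) + (3120.00)(148.00) = 780800.00 cm³
x_c = 581600.00 / 9760.00 = 59.59 cm
y_c = 780800.00 / 9760.00 = 80.00 cm

x_c = 59.59 cm, y_c = 80.00 cm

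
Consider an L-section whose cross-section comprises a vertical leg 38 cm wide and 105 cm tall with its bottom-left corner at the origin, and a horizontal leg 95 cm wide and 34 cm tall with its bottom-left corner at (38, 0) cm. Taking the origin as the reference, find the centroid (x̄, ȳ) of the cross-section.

x̄ = 48.75 cm, ȳ = 36.62 cm

vertical leg: A = 38 × 105 = 3990.00, centroid at (19.00, 52.50).
horizontal leg: A = 95 × 34 = 3230.00, centroid at (85.50, 17.00).
ΣA = 7220.00 cm²
ΣAx̄ = (3990.00)(19.00) + (3230.00)(85.50) = 351975.00 cm³
ΣAȳ = (3990.00)(52.50) + (3230.00)(17.00) = 264385.00 cm³
x̄ = 351975.00 / 7220.00 = 48.75 cm
ȳ = 264385.00 / 7220.00 = 36.62 cm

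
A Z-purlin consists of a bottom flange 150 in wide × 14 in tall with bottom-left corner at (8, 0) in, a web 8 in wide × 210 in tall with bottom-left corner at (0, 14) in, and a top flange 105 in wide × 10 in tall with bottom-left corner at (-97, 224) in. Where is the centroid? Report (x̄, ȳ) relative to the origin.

x̄ = 27.80 in, ȳ = 94.22 in

bottom flange: A = 150 × 14 = 2100.00, centroid at (83.00, 7.00).
web: A = 8 × 210 = 1680.00, centroid at (4.00, 119.00).
top flange: A = 105 × 10 = 1050.00, centroid at (-44.50, 229.00).
ΣA = 4830.00 in², ΣAx̄ = 134295.00 in³, ΣAȳ = 455070.00 in³.
x̄ = 134295.00/4830.00 = 27.80 in; ȳ = 455070.00/4830.00 = 94.22 in.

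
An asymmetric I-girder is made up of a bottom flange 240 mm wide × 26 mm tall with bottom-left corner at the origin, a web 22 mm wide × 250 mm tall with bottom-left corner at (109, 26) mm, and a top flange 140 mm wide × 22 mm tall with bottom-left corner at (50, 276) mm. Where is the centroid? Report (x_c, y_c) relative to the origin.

Part | A | x̄ᵢ | ȳᵢ | A·x̄ᵢ | A·ȳᵢ
bottom flange | 6240.00 | 120.00 | 13.00 | 748800.00 | 81120.00
web | 5500.00 | 120.00 | 151.00 | 660000.00 | 830500.00
top flange | 3080.00 | 120.00 | 287.00 | 369600.00 | 883960.00
Σ | 14820.00 |  |  | 1778400.00 | 1795580.00
x_c = 1778400.00 / 14820.00 = 120.00 mm
y_c = 1795580.00 / 14820.00 = 121.16 mm

x_c = 120.00 mm, y_c = 121.16 mm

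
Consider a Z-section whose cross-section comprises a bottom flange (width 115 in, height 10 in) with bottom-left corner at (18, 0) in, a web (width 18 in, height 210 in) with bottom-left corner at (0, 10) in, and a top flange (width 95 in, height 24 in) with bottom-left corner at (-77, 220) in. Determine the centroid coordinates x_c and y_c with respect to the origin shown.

Part | A | x̄ᵢ | ȳᵢ | A·x̄ᵢ | A·ȳᵢ
bottom flange | 1150.00 | 75.50 | 5.00 | 86825.00 | 5750.00
web | 3780.00 | 9.00 | 115.00 | 34020.00 | 434700.00
top flange | 2280.00 | -29.50 | 232.00 | -67260.00 | 528960.00
Σ | 7210.00 |  |  | 53585.00 | 969410.00
x_c = 53585.00 / 7210.00 = 7.43 in
y_c = 969410.00 / 7210.00 = 134.45 in

x_c = 7.43 in, y_c = 134.45 in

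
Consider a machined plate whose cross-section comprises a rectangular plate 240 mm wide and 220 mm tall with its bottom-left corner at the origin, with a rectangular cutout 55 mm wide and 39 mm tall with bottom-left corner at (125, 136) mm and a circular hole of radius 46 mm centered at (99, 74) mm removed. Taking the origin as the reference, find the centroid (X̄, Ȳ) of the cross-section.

plate: A = 240 × 220 = 52800.00, centroid at (120.00, 110.00).
hole 1: A = −(55 × 39) = -2145.00, centroid at (152.50, 155.50).
hole 2: A = −π·46² = -6647.61, centroid at (99.00, 74.00).
ΣA = 44007.39 mm², ΣAX̄ = 5350774.10 mm³, ΣAȲ = 4982529.36 mm³.
X̄ = 5350774.10/44007.39 = 121.59 mm; Ȳ = 4982529.36/44007.39 = 113.22 mm.

X̄ = 121.59 mm, Ȳ = 113.22 mm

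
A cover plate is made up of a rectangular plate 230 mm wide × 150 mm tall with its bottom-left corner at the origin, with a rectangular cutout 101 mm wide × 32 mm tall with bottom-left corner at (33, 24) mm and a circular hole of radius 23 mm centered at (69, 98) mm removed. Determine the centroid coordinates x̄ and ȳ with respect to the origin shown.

Part | A | x̄ᵢ | ȳᵢ | A·x̄ᵢ | A·ȳᵢ
plate | 34500.00 | 115.00 | 75.00 | 3967500.00 | 2587500.00
hole 1 | -3232.00 | 83.50 | 40.00 | -269872.00 | -129280.00
hole 2 | -1661.90 | 69.00 | 98.00 | -114671.27 | -162866.45
Σ | 29606.10 |  |  | 3582956.73 | 2295353.55
x̄ = 3582956.73 / 29606.10 = 121.02 mm
ȳ = 2295353.55 / 29606.10 = 77.53 mm

x̄ = 121.02 mm, ȳ = 77.53 mm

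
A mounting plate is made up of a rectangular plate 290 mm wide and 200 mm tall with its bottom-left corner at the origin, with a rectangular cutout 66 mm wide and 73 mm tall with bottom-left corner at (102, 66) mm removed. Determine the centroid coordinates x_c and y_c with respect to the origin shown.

x_c = 145.91 mm, y_c = 99.77 mm

plate: A = 290 × 200 = 58000.00, centroid at (145.00, 100.00).
hole: A = −(66 × 73) = -4818.00, centroid at (135.00, 102.50).
ΣA = 53182.00 mm²
ΣAx_c = (58000.00)(145.00) + (-4818.00)(135.00) = 7759570.00 mm³
ΣAy_c = (58000.00)(100.00) + (-4818.00)(102.50) = 5306155.00 mm³
x_c = 7759570.00 / 53182.00 = 145.91 mm
y_c = 5306155.00 / 53182.00 = 99.77 mm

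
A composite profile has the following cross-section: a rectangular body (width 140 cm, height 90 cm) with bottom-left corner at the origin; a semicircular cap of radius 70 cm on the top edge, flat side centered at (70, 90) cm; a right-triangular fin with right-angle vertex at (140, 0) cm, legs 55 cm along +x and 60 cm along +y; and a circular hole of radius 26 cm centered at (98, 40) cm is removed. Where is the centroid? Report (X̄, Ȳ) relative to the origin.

X̄ = 74.35 cm, Ȳ = 72.46 cm

rectangular body: A = 140 × 90 = 12600.00, centroid at (70.00, 45.00).
semicircular top: A = ½π·70² = 7696.90, centroid at (70.00, 119.71).
triangular fin: A = ½·55·60 = 1650.00, centroid at (158.33, 20.00).
hole: A = −π·26² = -2123.72, centroid at (98.00, 40.00).
ΣA = 19823.19 cm², ΣAX̄ = 1473908.91 cm³, ΣAȲ = 1436439.18 cm³.
X̄ = 1473908.91/19823.19 = 74.35 cm; Ȳ = 1436439.18/19823.19 = 72.46 cm.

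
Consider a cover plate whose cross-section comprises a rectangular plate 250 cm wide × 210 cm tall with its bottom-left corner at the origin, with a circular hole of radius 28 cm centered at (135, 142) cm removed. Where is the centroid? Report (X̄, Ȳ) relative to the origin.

X̄ = 124.51 cm, Ȳ = 103.18 cm

plate: A = 250 × 210 = 52500.00, centroid at (125.00, 105.00).
hole: A = −π·28² = -2463.01, centroid at (135.00, 142.00).
ΣA = 50036.99 cm², ΣAX̄ = 6229993.83 cm³, ΣAȲ = 5162752.77 cm³.
X̄ = 6229993.83/50036.99 = 124.51 cm; Ȳ = 5162752.77/50036.99 = 103.18 cm.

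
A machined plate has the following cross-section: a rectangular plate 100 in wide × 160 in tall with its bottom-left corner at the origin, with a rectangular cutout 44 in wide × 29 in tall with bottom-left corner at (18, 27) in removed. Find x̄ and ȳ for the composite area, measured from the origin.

plate: A = 100 × 160 = 16000.00, centroid at (50.00, 80.00).
hole: A = −(44 × 29) = -1276.00, centroid at (40.00, 41.50).
ΣA = 14724.00 in²
ΣAx̄ = (16000.00)(50.00) + (-1276.00)(40.00) = 748960.00 in³
ΣAȳ = (16000.00)(80.00) + (-1276.00)(41.50) = 1227046.00 in³
x̄ = 748960.00 / 14724.00 = 50.87 in
ȳ = 1227046.00 / 14724.00 = 83.34 in

x̄ = 50.87 in, ȳ = 83.34 in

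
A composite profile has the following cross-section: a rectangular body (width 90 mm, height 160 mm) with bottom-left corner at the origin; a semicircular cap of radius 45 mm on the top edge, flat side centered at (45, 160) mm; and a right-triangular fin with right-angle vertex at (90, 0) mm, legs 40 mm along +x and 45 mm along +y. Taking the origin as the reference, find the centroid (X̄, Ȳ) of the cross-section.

Part | A | x̄ᵢ | ȳᵢ | A·x̄ᵢ | A·ȳᵢ
rectangular body | 14400.00 | 45.00 | 80.00 | 648000.00 | 1152000.00
semicircular top | 3180.86 | 45.00 | 179.10 | 143138.82 | 569688.01
triangular fin | 900.00 | 103.33 | 15.00 | 93000.00 | 13500.00
Σ | 18480.86 |  |  | 884138.82 | 1735188.01
X̄ = 884138.82 / 18480.86 = 47.84 mm
Ȳ = 1735188.01 / 18480.86 = 93.89 mm

X̄ = 47.84 mm, Ȳ = 93.89 mm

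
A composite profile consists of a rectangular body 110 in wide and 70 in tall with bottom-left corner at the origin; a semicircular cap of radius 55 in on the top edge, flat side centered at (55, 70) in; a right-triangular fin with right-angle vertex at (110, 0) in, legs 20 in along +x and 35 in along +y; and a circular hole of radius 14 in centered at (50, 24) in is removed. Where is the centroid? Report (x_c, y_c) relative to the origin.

rectangular body: A = 110 × 70 = 7700.00, centroid at (55.00, 35.00).
semicircular top: A = ½π·55² = 4751.66, centroid at (55.00, 93.34).
triangular fin: A = ½·20·35 = 350.00, centroid at (116.67, 11.67).
hole: A = −π·14² = -615.75, centroid at (50.00, 24.00).
ΣA = 12185.91 in², ΣAx_c = 694886.96 in³, ΣAy_c = 702338.07 in³.
x_c = 694886.96/12185.91 = 57.02 in; y_c = 702338.07/12185.91 = 57.64 in.

x_c = 57.02 in, y_c = 57.64 in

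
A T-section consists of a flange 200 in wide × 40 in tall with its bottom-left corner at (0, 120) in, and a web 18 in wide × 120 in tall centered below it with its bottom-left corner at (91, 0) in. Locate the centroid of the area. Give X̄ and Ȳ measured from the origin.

X̄ = 100.00 in, Ȳ = 122.99 in

web: A = 18 × 120 = 2160.00, centroid at (100.00, 60.00).
flange: A = 200 × 40 = 8000.00, centroid at (100.00, 140.00).
ΣA = 10160.00 in², ΣAX̄ = 1016000.00 in³, ΣAȲ = 1249600.00 in³.
X̄ = 1016000.00/10160.00 = 100.00 in; Ȳ = 1249600.00/10160.00 = 122.99 in.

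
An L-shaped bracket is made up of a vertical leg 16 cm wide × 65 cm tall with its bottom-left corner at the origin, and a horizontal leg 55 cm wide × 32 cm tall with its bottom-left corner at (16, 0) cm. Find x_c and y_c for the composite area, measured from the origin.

x_c = 30.31 cm, y_c = 22.13 cm

vertical leg: A = 16 × 65 = 1040.00, centroid at (8.00, 32.50).
horizontal leg: A = 55 × 32 = 1760.00, centroid at (43.50, 16.00).
ΣA = 2800.00 cm², ΣAx_c = 84880.00 cm³, ΣAy_c = 61960.00 cm³.
x_c = 84880.00/2800.00 = 30.31 cm; y_c = 61960.00/2800.00 = 22.13 cm.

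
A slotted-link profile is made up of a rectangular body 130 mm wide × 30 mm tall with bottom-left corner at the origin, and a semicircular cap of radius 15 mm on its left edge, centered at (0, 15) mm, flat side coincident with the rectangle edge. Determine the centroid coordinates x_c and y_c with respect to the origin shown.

x_c = 59.07 mm, y_c = 15.00 mm

rectangular body: A = 130 × 30 = 3900.00, centroid at (65.00, 15.00).
semicircular end: A = ½π·15² = 353.43, centroid at (-6.37, 15.00).
ΣA = 4253.43 mm², ΣAx_c = 251250.00 mm³, ΣAy_c = 63801.44 mm³.
x_c = 251250.00/4253.43 = 59.07 mm; y_c = 63801.44/4253.43 = 15.00 mm.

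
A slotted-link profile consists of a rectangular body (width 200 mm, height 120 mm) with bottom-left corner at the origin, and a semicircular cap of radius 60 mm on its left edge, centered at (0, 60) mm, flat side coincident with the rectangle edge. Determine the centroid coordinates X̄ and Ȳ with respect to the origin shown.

X̄ = 76.08 mm, Ȳ = 60.00 mm

Part | A | x̄ᵢ | ȳᵢ | A·x̄ᵢ | A·ȳᵢ
rectangular body | 24000.00 | 100.00 | 60.00 | 2400000.00 | 1440000.00
semicircular end | 5654.87 | -25.46 | 60.00 | -144000.00 | 339292.01
Σ | 29654.87 |  |  | 2256000.00 | 1779292.01
X̄ = 2256000.00 / 29654.87 = 76.08 mm
Ȳ = 1779292.01 / 29654.87 = 60.00 mm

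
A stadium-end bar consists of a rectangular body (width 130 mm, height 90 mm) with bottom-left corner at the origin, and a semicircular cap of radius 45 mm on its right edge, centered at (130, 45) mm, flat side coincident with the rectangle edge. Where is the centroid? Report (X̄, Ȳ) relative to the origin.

rectangular body: A = 130 × 90 = 11700.00, centroid at (65.00, 45.00).
semicircular end: A = ½π·45² = 3180.86, centroid at (149.10, 45.00).
ΣA = 14880.86 mm²
ΣAX̄ = (11700.00)(65.00) + (3180.86)(149.10) = 1234762.13 mm³
ΣAȲ = (11700.00)(45.00) + (3180.86)(45.00) = 669638.82 mm³
X̄ = 1234762.13 / 14880.86 = 82.98 mm
Ȳ = 669638.82 / 14880.86 = 45.00 mm

X̄ = 82.98 mm, Ȳ = 45.00 mm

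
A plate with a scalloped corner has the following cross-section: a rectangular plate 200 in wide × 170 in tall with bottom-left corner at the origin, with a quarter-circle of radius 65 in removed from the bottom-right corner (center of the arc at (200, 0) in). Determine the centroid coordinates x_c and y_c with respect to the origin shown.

x_c = 92.17 in, y_c = 91.21 in

Part | A | x̄ᵢ | ȳᵢ | A·x̄ᵢ | A·ȳᵢ
plate | 34000.00 | 100.00 | 85.00 | 3400000.00 | 2890000.00
removed quarter-circle | -3318.31 | 172.41 | 27.59 | -572119.78 | -91541.67
Σ | 30681.69 |  |  | 2827880.22 | 2798458.33
x_c = 2827880.22 / 30681.69 = 92.17 in
y_c = 2798458.33 / 30681.69 = 91.21 in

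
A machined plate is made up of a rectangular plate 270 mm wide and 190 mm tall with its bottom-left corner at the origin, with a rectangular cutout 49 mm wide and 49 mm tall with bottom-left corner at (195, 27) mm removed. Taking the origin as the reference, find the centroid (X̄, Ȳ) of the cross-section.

X̄ = 130.85 mm, Ȳ = 97.14 mm

Part | A | x̄ᵢ | ȳᵢ | A·x̄ᵢ | A·ȳᵢ
plate | 51300.00 | 135.00 | 95.00 | 6925500.00 | 4873500.00
hole | -2401.00 | 219.50 | 51.50 | -527019.50 | -123651.50
Σ | 48899.00 |  |  | 6398480.50 | 4749848.50
X̄ = 6398480.50 / 48899.00 = 130.85 mm
Ȳ = 4749848.50 / 48899.00 = 97.14 mm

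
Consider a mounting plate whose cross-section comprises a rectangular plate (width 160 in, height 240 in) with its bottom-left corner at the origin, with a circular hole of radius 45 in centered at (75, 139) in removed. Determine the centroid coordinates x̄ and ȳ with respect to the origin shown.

plate: A = 160 × 240 = 38400.00, centroid at (80.00, 120.00).
hole: A = −π·45² = -6361.73, centroid at (75.00, 139.00).
ΣA = 32038.27 in², ΣAx̄ = 2594870.62 in³, ΣAȳ = 3723720.21 in³.
x̄ = 2594870.62/32038.27 = 80.99 in; ȳ = 3723720.21/32038.27 = 116.23 in.

x̄ = 80.99 in, ȳ = 116.23 in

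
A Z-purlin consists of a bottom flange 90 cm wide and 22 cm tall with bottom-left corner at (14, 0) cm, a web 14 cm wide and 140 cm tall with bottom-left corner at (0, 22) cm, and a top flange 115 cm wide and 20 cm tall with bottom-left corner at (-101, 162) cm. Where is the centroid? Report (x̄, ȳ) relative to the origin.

bottom flange: A = 90 × 22 = 1980.00, centroid at (59.00, 11.00).
web: A = 14 × 140 = 1960.00, centroid at (7.00, 92.00).
top flange: A = 115 × 20 = 2300.00, centroid at (-43.50, 172.00).
ΣA = 6240.00 cm², ΣAx̄ = 30490.00 cm³, ΣAȳ = 597700.00 cm³.
x̄ = 30490.00/6240.00 = 4.89 cm; ȳ = 597700.00/6240.00 = 95.79 cm.

x̄ = 4.89 cm, ȳ = 95.79 cm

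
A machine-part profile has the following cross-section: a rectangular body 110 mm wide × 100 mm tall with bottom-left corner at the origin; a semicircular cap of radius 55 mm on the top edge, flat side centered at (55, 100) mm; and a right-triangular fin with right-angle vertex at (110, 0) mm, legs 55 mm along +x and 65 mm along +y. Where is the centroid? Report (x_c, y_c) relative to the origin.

rectangular body: A = 110 × 100 = 11000.00, centroid at (55.00, 50.00).
semicircular top: A = ½π·55² = 4751.66, centroid at (55.00, 123.34).
triangular fin: A = ½·55·65 = 1787.50, centroid at (128.33, 21.67).
ΣA = 17539.16 mm², ΣAx_c = 1095737.07 mm³, ΣAy_c = 1174811.72 mm³.
x_c = 1095737.07/17539.16 = 62.47 mm; y_c = 1174811.72/17539.16 = 66.98 mm.

x_c = 62.47 mm, y_c = 66.98 mm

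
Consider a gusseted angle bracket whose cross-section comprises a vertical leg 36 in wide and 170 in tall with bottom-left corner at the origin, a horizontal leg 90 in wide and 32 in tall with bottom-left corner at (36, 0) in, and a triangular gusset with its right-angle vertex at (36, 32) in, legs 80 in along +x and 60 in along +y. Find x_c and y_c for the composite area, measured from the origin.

x_c = 43.32 in, y_c = 60.62 in

vertical leg: A = 36 × 170 = 6120.00, centroid at (18.00, 85.00).
horizontal leg: A = 90 × 32 = 2880.00, centroid at (81.00, 16.00).
gusset: A = ½·80·60 = 2400.00, centroid at (62.67, 52.00).
ΣA = 11400.00 in², ΣAx_c = 493840.00 in³, ΣAy_c = 691080.00 in³.
x_c = 493840.00/11400.00 = 43.32 in; y_c = 691080.00/11400.00 = 60.62 in.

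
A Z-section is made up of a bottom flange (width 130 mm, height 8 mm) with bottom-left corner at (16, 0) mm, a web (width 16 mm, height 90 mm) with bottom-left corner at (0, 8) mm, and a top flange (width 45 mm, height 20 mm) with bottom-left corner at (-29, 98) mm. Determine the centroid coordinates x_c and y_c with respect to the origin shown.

x_c = 26.60 mm, y_c = 52.57 mm

Part | A | x̄ᵢ | ȳᵢ | A·x̄ᵢ | A·ȳᵢ
bottom flange | 1040.00 | 81.00 | 4.00 | 84240.00 | 4160.00
web | 1440.00 | 8.00 | 53.00 | 11520.00 | 76320.00
top flange | 900.00 | -6.50 | 108.00 | -5850.00 | 97200.00
Σ | 3380.00 |  |  | 89910.00 | 177680.00
x_c = 89910.00 / 3380.00 = 26.60 mm
y_c = 177680.00 / 3380.00 = 52.57 mm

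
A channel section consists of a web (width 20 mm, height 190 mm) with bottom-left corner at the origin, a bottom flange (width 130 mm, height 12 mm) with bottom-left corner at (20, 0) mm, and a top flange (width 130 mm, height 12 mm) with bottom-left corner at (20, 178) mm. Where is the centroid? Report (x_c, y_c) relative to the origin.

x_c = 43.82 mm, y_c = 95.00 mm

web: A = 20 × 190 = 3800.00, centroid at (10.00, 95.00).
bottom flange: A = 130 × 12 = 1560.00, centroid at (85.00, 6.00).
top flange: A = 130 × 12 = 1560.00, centroid at (85.00, 184.00).
ΣA = 6920.00 mm²
ΣAx_c = (3800.00)(10.00) + (1560.00)(85.00) + (1560.00)(85.00) = 303200.00 mm³
ΣAy_c = (3800.00)(95.00) + (1560.00)(6.00) + (1560.00)(184.00) = 657400.00 mm³
x_c = 303200.00 / 6920.00 = 43.82 mm
y_c = 657400.00 / 6920.00 = 95.00 mm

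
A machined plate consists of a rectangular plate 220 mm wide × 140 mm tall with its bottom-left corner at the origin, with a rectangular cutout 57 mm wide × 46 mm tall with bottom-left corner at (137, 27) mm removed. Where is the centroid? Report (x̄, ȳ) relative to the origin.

plate: A = 220 × 140 = 30800.00, centroid at (110.00, 70.00).
hole: A = −(57 × 46) = -2622.00, centroid at (165.50, 50.00).
ΣA = 28178.00 mm²
ΣAx̄ = (30800.00)(110.00) + (-2622.00)(165.50) = 2954059.00 mm³
ΣAȳ = (30800.00)(70.00) + (-2622.00)(50.00) = 2024900.00 mm³
x̄ = 2954059.00 / 28178.00 = 104.84 mm
ȳ = 2024900.00 / 28178.00 = 71.86 mm

x̄ = 104.84 mm, ȳ = 71.86 mm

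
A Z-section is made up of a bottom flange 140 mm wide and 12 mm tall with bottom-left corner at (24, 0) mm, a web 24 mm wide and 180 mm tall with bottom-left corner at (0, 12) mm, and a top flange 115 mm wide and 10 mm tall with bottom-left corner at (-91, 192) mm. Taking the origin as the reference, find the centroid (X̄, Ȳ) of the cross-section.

Part | A | x̄ᵢ | ȳᵢ | A·x̄ᵢ | A·ȳᵢ
bottom flange | 1680.00 | 94.00 | 6.00 | 157920.00 | 10080.00
web | 4320.00 | 12.00 | 102.00 | 51840.00 | 440640.00
top flange | 1150.00 | -33.50 | 197.00 | -38525.00 | 226550.00
Σ | 7150.00 |  |  | 171235.00 | 677270.00
X̄ = 171235.00 / 7150.00 = 23.95 mm
Ȳ = 677270.00 / 7150.00 = 94.72 mm

X̄ = 23.95 mm, Ȳ = 94.72 mm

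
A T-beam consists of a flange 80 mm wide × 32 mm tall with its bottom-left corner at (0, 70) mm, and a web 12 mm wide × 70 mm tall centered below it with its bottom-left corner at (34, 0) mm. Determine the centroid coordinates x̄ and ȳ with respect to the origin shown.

web: A = 12 × 70 = 840.00, centroid at (40.00, 35.00).
flange: A = 80 × 32 = 2560.00, centroid at (40.00, 86.00).
ΣA = 3400.00 mm²
ΣAx̄ = (840.00)(40.00) + (2560.00)(40.00) = 136000.00 mm³
ΣAȳ = (840.00)(35.00) + (2560.00)(86.00) = 249560.00 mm³
x̄ = 136000.00 / 3400.00 = 40.00 mm
ȳ = 249560.00 / 3400.00 = 73.40 mm

x̄ = 40.00 mm, ȳ = 73.40 mm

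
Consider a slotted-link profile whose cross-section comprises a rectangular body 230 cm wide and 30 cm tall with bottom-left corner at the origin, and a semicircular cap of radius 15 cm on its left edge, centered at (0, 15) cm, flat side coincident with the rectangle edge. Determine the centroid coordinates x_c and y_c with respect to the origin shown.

x_c = 109.09 cm, y_c = 15.00 cm

rectangular body: A = 230 × 30 = 6900.00, centroid at (115.00, 15.00).
semicircular end: A = ½π·15² = 353.43, centroid at (-6.37, 15.00).
ΣA = 7253.43 cm²
ΣAx_c = (6900.00)(115.00) + (353.43)(-6.37) = 791250.00 cm³
ΣAy_c = (6900.00)(15.00) + (353.43)(15.00) = 108801.44 cm³
x_c = 791250.00 / 7253.43 = 109.09 cm
y_c = 108801.44 / 7253.43 = 15.00 cm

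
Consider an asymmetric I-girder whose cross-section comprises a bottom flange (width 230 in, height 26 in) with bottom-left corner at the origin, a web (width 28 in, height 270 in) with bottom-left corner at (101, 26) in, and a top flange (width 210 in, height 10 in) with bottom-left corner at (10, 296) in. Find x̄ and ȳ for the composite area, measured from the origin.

bottom flange: A = 230 × 26 = 5980.00, centroid at (115.00, 13.00).
web: A = 28 × 270 = 7560.00, centroid at (115.00, 161.00).
top flange: A = 210 × 10 = 2100.00, centroid at (115.00, 301.00).
ΣA = 15640.00 in², ΣAx̄ = 1798600.00 in³, ΣAȳ = 1927000.00 in³.
x̄ = 1798600.00/15640.00 = 115.00 in; ȳ = 1927000.00/15640.00 = 123.21 in.

x̄ = 115.00 in, ȳ = 123.21 in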